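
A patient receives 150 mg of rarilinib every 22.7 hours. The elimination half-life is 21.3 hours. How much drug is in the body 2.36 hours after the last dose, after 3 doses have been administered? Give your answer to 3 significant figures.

237 mg

The 3 doses were given 47.76, 25.06, 2.36 hours ago.
Total = 150·(1/2)^(47.76/21.3) + 150·(1/2)^(25.06/21.3) + 150·(1/2)^(2.36/21.3)
      = 31.703 + 66.362 + 138.91 ≈ 236.98 mg.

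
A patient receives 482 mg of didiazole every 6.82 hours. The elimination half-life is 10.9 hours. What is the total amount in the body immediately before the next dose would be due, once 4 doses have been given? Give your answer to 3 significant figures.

731 mg

The 4 doses were given 27.28, 20.46, 13.64, 6.82 hours ago.
Total = 482·(1/2)^(27.28/10.9) + 482·(1/2)^(20.46/10.9) + 482·(1/2)^(13.64/10.9) + 482·(1/2)^(6.82/10.9)
      = 85.044 + 131.22 + 202.46 + 312.39 ≈ 731.11 mg.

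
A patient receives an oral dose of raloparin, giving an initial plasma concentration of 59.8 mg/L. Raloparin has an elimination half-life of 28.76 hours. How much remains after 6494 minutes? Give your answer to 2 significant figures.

Convert the elapsed time: 6494 minutes = 108.233 hours.
Number of half-lives: n = 108.233/28.76 ≈ 3.7633.
Remaining = 59.8 × (1/2)^3.7633 = 59.8 × 0.073642 ≈ 4.4038 mg/L.

4.4 mg/L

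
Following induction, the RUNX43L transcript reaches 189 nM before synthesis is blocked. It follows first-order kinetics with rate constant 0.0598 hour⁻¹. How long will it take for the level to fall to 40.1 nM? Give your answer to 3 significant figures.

25.9 hours

t½ = ln 2 / λ = 0.69315 / 0.0598 ≈ 11.591 hours.
Fraction remaining = 40.1/189 ≈ 0.21217.
n = log₂(189/40.1) = ln(4.7132)/ln 2 ≈ 2.2367 half-lives.
t = n × t½ = 2.2367 × 11.591 ≈ 25.926 hours.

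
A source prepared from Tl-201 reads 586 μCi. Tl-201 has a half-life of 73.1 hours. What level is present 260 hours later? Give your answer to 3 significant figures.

49.8 μCi

Number of half-lives: n = 260/73.1 ≈ 3.5568.
Remaining = 586 × (1/2)^3.5568 = 586 × 0.084978 ≈ 49.797 μCi.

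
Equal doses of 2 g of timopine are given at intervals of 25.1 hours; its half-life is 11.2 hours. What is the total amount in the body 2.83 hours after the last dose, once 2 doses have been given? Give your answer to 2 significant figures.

The 2 doses were given 27.93, 2.83 hours ago.
Total = 2·(1/2)^(27.93/11.2) + 2·(1/2)^(2.83/11.2)
      = 0.35509 + 1.6787 ≈ 2.0338 g.

2.0 g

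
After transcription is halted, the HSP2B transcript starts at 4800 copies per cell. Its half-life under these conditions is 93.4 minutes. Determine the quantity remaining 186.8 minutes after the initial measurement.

1200 copies per cell

Elapsed time is 2 half-lives (186.8/93.4).
Each half-life halves the amount: 4800 × (1/2)^2 = 4800/4 = 1200 copies per cell.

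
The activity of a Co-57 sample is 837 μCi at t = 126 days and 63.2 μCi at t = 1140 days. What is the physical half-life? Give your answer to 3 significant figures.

272 days

Over Δt = 1140 − 126 = 1014 days, the level fell by a factor of 837/63.2 ≈ 13.244.
n = log₂(13.244) ≈ 3.7272 half-lives, so t½ = 1014/3.7272 ≈ 272.05 days.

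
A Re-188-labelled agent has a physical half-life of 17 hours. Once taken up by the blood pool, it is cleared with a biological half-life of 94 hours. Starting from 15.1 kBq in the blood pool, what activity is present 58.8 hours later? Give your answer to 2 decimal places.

0.89 kBq

1/t_eff = 1/t_phys + 1/t_biol = 1/17 + 1/94 = 0.069462 per hour.
t_eff = 17 × 94 / (17 + 94) ≈ 14.396 hours.
Remaining = 15.1 × (1/2)^(58.8/14.396) = 15.1 × (1/2)^4.0844 ≈ 0.89015 kBq.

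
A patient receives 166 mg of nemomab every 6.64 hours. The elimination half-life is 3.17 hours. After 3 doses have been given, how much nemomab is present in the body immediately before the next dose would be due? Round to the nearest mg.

50 mg

The 3 doses were given 19.92, 13.28, 6.64 hours ago.
Total = 166·(1/2)^(19.92/3.17) + 166·(1/2)^(13.28/3.17) + 166·(1/2)^(6.64/3.17)
      = 2.1304 + 9.0994 + 38.865 ≈ 50.095 mg.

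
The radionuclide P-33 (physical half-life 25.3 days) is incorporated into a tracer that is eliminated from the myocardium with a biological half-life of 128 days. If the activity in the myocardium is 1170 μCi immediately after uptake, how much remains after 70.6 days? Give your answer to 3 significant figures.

115 μCi

1/t_eff = 1/t_phys + 1/t_biol = 1/25.3 + 1/128 = 0.047338 per day.
t_eff = 25.3 × 128 / (25.3 + 128) ≈ 21.125 days.
Remaining = 1170 × (1/2)^(70.6/21.125) = 1170 × (1/2)^3.3421 ≈ 115.38 μCi.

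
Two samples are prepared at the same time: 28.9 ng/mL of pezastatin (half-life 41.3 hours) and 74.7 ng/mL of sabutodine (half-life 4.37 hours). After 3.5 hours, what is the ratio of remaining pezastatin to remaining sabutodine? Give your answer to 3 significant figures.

0.636

pezastatin: 28.9 × (1/2)^(3.5/41.3) = 28.9 × (1/2)^0.084746 ≈ 27.251 ng/mL.
sabutodine: 74.7 × (1/2)^(3.5/4.37) = 74.7 × (1/2)^0.80092 ≈ 42.877 ng/mL.
Ratio ≈ 27.251 / 42.877 ≈ 0.63557.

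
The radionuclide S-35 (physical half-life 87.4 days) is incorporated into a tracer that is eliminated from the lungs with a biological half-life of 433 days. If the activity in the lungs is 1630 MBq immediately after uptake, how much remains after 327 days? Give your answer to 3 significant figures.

1/t_eff = 1/t_phys + 1/t_biol = 1/87.4 + 1/433 = 0.013751 per day.
t_eff = 87.4 × 433 / (87.4 + 433) ≈ 72.721 days.
Remaining = 1630 × (1/2)^(327/72.721) = 1630 × (1/2)^4.4966 ≈ 72.206 MBq.

72.2 MBq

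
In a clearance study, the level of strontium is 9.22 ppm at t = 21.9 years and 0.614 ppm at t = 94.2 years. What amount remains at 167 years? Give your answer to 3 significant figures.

0.0401 ppm

Over Δt = 94.2 − 21.9 = 72.3 years, the level fell by a factor of 9.22/0.614 ≈ 15.016.
n = log₂(15.016) ≈ 3.9085 half-lives, so t½ = 72.3/3.9085 ≈ 18.498 years.
From t = 94.2 to t = 167: 0.614 × (1/2)^((167−94.2)/18.498) ≈ 0.04013 ppm.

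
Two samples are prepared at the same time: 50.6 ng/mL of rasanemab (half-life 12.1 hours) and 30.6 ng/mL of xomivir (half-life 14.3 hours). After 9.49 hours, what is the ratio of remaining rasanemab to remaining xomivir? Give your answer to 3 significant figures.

rasanemab: 50.6 × (1/2)^(9.49/12.1) = 50.6 × (1/2)^0.7843 ≈ 29.38 ng/mL.
xomivir: 30.6 × (1/2)^(9.49/14.3) = 30.6 × (1/2)^0.66364 ≈ 19.317 ng/mL.
Ratio ≈ 29.38 / 19.317 ≈ 1.5209.

1.52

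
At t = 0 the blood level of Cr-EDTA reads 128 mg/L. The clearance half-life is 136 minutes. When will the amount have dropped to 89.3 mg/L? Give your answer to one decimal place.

Fraction remaining = 89.3/128 ≈ 0.69766.
n = log₂(128/89.3) = ln(1.4334)/ln 2 ≈ 0.51941 half-lives.
t = n × t½ = 0.51941 × 136 ≈ 70.64 minutes.

70.6 minutes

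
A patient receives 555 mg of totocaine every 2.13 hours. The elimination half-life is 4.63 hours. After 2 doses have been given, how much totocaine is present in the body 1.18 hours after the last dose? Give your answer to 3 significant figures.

The 2 doses were given 3.31, 1.18 hours ago.
Total = 555·(1/2)^(3.31/4.63) + 555·(1/2)^(1.18/4.63)
      = 338.13 + 465.13 ≈ 803.26 mg.

803 mg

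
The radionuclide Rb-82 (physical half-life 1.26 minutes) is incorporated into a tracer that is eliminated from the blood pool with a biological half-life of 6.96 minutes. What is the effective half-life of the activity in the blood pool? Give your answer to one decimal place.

1.1 minutes

1/t_eff = 1/t_phys + 1/t_biol = 1/1.26 + 1/6.96 = 0.93733 per minute.
t_eff = 1.26 × 6.96 / (1.26 + 6.96) ≈ 1.0669 minutes.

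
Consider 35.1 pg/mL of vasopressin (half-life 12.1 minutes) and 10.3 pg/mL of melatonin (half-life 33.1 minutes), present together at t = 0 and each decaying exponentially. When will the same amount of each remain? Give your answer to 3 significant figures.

33.7 minutes

Set 35.1·(1/2)^(t/12.1) = 10.3·(1/2)^(t/33.1).
Taking log₂: log₂(35.1/10.3) = t·(1/12.1 − 1/33.1).
log₂(3.4078) = 1.7688; 1/12.1 − 1/33.1 = 0.052433.
t = 1.7688 / 0.052433 ≈ 33.735 minutes.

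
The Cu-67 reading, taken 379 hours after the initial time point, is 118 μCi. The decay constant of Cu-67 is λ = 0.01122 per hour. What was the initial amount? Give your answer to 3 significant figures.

8290 μCi

t½ = ln 2 / λ = 0.69315 / 0.01122 ≈ 61.778 hours.
Number of half-lives elapsed: n = 379/61.778 ≈ 6.1349.
A₀ = A × 2^n = 118 × 2^6.1349 = 118 × 70.272 ≈ 8292.2 μCi.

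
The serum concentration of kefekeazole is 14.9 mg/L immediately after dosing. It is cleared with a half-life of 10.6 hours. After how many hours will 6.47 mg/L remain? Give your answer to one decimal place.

Fraction remaining = 6.47/14.9 ≈ 0.43423.
n = log₂(14.9/6.47) = ln(2.3029)/ln 2 ≈ 1.2035 half-lives.
t = n × t½ = 1.2035 × 10.6 ≈ 12.757 hours.

12.8 hours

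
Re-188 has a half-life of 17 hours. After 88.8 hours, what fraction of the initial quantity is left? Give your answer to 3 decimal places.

0.027

n = 88.8/17 ≈ 5.2235 half-lives.
Fraction remaining = (1/2)^5.2235 ≈ 0.026765.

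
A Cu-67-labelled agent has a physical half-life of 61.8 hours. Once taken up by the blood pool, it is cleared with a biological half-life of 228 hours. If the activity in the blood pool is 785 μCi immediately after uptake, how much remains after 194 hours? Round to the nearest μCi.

49 μCi

1/t_eff = 1/t_phys + 1/t_biol = 1/61.8 + 1/228 = 0.020567 per hour.
t_eff = 61.8 × 228 / (61.8 + 228) ≈ 48.621 hours.
Remaining = 785 × (1/2)^(194/48.621) = 785 × (1/2)^3.99 ≈ 49.403 μCi.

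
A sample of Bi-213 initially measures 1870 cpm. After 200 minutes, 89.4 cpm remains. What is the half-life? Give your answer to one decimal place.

A/A₀ = 89.4/1870 ≈ 0.047807.
n = log₂(20.917) ≈ 4.3866 half-lives elapsed in 200 minutes.
t½ = 200/4.3866 ≈ 45.593 minutes.

45.6 minutes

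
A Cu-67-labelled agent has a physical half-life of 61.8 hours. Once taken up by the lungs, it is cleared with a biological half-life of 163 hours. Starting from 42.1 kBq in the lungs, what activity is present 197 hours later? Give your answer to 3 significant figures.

1/t_eff = 1/t_phys + 1/t_biol = 1/61.8 + 1/163 = 0.022316 per hour.
t_eff = 61.8 × 163 / (61.8 + 163) ≈ 44.81 hours.
Remaining = 42.1 × (1/2)^(197/44.81) = 42.1 × (1/2)^4.3963 ≈ 1.9992 kBq.

2.00 kBq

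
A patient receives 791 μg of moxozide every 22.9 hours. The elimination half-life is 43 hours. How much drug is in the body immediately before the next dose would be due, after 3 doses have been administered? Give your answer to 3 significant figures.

The 3 doses were given 68.7, 45.8, 22.9 hours ago.
Total = 791·(1/2)^(68.7/43) + 791·(1/2)^(45.8/43) + 791·(1/2)^(22.9/43)
      = 261.35 + 378.05 + 546.84 ≈ 1186.2 μg.

1190 μg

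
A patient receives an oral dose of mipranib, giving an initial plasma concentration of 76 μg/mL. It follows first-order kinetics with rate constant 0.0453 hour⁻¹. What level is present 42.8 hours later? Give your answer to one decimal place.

t½ = ln 2 / k = 0.69315 / 0.0453 ≈ 15.301 hours.
Number of half-lives: n = 42.8/15.301 ≈ 2.7972.
Remaining = 76 × (1/2)^2.7972 = 76 × 0.14387 ≈ 10.934 μg/mL.

10.9 μg/mL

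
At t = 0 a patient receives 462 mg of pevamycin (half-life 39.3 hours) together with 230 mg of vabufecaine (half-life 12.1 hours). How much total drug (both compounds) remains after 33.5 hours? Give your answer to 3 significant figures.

pevamycin: 462 × (1/2)^(33.5/39.3) = 462 × (1/2)^0.85242 ≈ 255.88 mg.
vabufecaine: 230 × (1/2)^(33.5/12.1) = 230 × (1/2)^2.7686 ≈ 33.752 mg.
Total = 255.88 + 33.752 ≈ 289.63 mg.

290 mg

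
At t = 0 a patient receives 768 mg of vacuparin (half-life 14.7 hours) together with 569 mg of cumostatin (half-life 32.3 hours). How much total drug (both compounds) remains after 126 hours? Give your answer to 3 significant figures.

vacuparin: 768 × (1/2)^(126/14.7) = 768 × (1/2)^8.5714 ≈ 2.0189 mg.
cumostatin: 569 × (1/2)^(126/32.3) = 569 × (1/2)^3.9009 ≈ 38.09 mg.
Total = 2.0189 + 38.09 ≈ 40.109 mg.

40.1 mg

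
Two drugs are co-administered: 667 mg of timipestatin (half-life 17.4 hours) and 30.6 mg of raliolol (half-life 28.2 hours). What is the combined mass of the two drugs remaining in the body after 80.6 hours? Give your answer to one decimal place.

timipestatin: 667 × (1/2)^(80.6/17.4) = 667 × (1/2)^4.6322 ≈ 26.897 mg.
raliolol: 30.6 × (1/2)^(80.6/28.2) = 30.6 × (1/2)^2.8582 ≈ 4.2202 mg.
Total = 26.897 + 4.2202 ≈ 31.117 mg.

31.1 mg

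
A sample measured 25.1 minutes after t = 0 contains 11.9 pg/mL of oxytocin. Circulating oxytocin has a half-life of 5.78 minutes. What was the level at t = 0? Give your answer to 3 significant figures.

Number of half-lives elapsed: n = 25.1/5.78 ≈ 4.3426.
A₀ = A × 2^n = 11.9 × 2^4.3426 = 11.9 × 20.288 ≈ 241.43 pg/mL.

241 pg/mL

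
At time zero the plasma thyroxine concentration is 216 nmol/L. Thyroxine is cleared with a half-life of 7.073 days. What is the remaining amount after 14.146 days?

Elapsed time is 2 half-lives (14.146/7.073).
Each half-life halves the amount: 216 × (1/2)^2 = 216/4 = 54 nmol/L.

54 nmol/L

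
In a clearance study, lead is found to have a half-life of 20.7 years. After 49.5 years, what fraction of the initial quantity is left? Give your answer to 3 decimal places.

n = 49.5/20.7 ≈ 2.3913 half-lives.
Fraction remaining = (1/2)^2.3913 ≈ 0.19061.

0.191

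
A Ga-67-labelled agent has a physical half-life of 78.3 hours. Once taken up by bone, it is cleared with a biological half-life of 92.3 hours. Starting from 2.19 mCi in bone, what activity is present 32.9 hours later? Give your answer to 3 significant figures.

1/t_eff = 1/t_phys + 1/t_biol = 1/78.3 + 1/92.3 = 0.023606 per hour.
t_eff = 78.3 × 92.3 / (78.3 + 92.3) ≈ 42.363 hours.
Remaining = 2.19 × (1/2)^(32.9/42.363) = 2.19 × (1/2)^0.77663 ≈ 1.2784 mCi.

1.28 mCi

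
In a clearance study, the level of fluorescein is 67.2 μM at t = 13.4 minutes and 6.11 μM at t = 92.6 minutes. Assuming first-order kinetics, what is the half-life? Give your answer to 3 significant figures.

22.9 minutes

Over Δt = 92.6 − 13.4 = 79.2 minutes, the level fell by a factor of 67.2/6.11 ≈ 10.998.
n = log₂(10.998) ≈ 3.4592 half-lives, so t½ = 79.2/3.4592 ≈ 22.895 minutes.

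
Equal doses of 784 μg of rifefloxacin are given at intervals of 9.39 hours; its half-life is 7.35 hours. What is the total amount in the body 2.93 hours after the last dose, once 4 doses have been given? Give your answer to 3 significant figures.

983 μg

The 4 doses were given 31.1, 21.71, 12.32, 2.93 hours ago.
Total = 784·(1/2)^(31.1/7.35) + 784·(1/2)^(21.71/7.35) + 784·(1/2)^(12.32/7.35) + 784·(1/2)^(2.93/7.35)
      = 41.742 + 101.19 + 245.32 + 594.72 ≈ 982.98 μg.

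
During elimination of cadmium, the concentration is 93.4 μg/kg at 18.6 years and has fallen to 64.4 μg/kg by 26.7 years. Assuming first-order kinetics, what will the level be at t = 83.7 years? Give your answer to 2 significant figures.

Over Δt = 26.7 − 18.6 = 8.1 years, the level fell by a factor of 93.4/64.4 ≈ 1.4503.
n = log₂(1.4503) ≈ 0.53636 half-lives, so t½ = 8.1/0.53636 ≈ 15.102 years.
From t = 26.7 to t = 83.7: 64.4 × (1/2)^((83.7−26.7)/15.102) ≈ 4.7063 μg/kg.

4.7 μg/kg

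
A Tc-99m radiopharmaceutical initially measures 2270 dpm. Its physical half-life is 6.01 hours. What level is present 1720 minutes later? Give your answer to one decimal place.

83.2 dpm

Convert the elapsed time: 1720 minutes = 28.6667 hours.
Number of half-lives: n = 28.6667/6.01 ≈ 4.7698.
Remaining = 2270 × (1/2)^4.7698 = 2270 × 0.036655 ≈ 83.208 dpm.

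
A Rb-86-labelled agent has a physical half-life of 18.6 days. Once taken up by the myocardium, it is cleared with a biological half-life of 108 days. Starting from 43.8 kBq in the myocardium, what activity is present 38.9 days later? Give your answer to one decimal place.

8.0 kBq

1/t_eff = 1/t_phys + 1/t_biol = 1/18.6 + 1/108 = 0.063023 per day.
t_eff = 18.6 × 108 / (18.6 + 108) ≈ 15.867 days.
Remaining = 43.8 × (1/2)^(38.9/15.867) = 43.8 × (1/2)^2.4516 ≈ 8.0071 kBq.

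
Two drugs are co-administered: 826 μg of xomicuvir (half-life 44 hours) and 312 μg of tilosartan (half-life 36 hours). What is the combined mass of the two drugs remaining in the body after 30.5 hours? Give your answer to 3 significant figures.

xomicuvir: 826 × (1/2)^(30.5/44) = 826 × (1/2)^0.69318 ≈ 510.87 μg.
tilosartan: 312 × (1/2)^(30.5/36) = 312 × (1/2)^0.84722 ≈ 173.43 μg.
Total = 510.87 + 173.43 ≈ 684.3 μg.

684 μg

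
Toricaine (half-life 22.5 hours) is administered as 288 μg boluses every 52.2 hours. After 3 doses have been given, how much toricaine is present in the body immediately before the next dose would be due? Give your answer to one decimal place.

71.5 μg

The 3 doses were given 156.6, 104.4, 52.2 hours ago.
Total = 288·(1/2)^(156.6/22.5) + 288·(1/2)^(104.4/22.5) + 288·(1/2)^(52.2/22.5)
      = 2.3133 + 11.551 + 57.677 ≈ 71.541 μg.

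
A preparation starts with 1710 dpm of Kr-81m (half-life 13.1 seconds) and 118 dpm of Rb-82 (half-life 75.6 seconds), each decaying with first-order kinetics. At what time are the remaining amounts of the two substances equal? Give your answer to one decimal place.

61.1 seconds

Set 1710·(1/2)^(t/13.1) = 118·(1/2)^(t/75.6).
Taking log₂: log₂(1710/118) = t·(1/13.1 − 1/75.6).
log₂(14.492) = 3.8571; 1/13.1 − 1/75.6 = 0.063108.
t = 3.8571 / 0.063108 ≈ 61.119 seconds.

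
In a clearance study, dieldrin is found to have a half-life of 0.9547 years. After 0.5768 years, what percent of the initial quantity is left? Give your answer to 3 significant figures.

65.8%

n = 0.5768/0.9547 ≈ 0.60417 half-lives.
Fraction remaining = (1/2)^0.60417 ≈ 0.65785, i.e. 65.785%.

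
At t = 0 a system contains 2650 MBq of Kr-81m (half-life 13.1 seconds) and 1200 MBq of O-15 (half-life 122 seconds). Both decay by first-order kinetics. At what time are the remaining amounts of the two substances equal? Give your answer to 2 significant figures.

17 seconds

Set 2650·(1/2)^(t/13.1) = 1200·(1/2)^(t/122).
Taking log₂: log₂(2650/1200) = t·(1/13.1 − 1/122).
log₂(2.2083) = 1.143; 1/13.1 − 1/122 = 0.068139.
t = 1.143 / 0.068139 ≈ 16.774 seconds.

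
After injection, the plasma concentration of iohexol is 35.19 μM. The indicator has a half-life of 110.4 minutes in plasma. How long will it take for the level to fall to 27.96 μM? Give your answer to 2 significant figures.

37 minutes

Fraction remaining = 27.96/35.19 ≈ 0.79454.
n = log₂(35.19/27.96) = ln(1.2586)/ln 2 ≈ 0.3318 half-lives.
t = n × t½ = 0.3318 × 110.4 ≈ 36.631 minutes.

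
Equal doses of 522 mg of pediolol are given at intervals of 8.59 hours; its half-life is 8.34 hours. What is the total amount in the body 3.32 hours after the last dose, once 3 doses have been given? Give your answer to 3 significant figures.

The 3 doses were given 20.5, 11.91, 3.32 hours ago.
Total = 522·(1/2)^(20.5/8.34) + 522·(1/2)^(11.91/8.34) + 522·(1/2)^(3.32/8.34)
      = 95.001 + 193.99 + 396.13 ≈ 685.12 mg.

685 mg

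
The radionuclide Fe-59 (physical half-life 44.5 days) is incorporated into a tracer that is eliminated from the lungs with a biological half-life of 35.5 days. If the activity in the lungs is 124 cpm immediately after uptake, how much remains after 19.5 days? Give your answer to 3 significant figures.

62.5 cpm

1/t_eff = 1/t_phys + 1/t_biol = 1/44.5 + 1/35.5 = 0.050641 per day.
t_eff = 44.5 × 35.5 / (44.5 + 35.5) ≈ 19.747 days.
Remaining = 124 × (1/2)^(19.5/19.747) = 124 × (1/2)^0.9875 ≈ 62.54 cpm.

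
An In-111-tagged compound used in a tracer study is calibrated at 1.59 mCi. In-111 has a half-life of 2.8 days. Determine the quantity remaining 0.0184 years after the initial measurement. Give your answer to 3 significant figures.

Convert the elapsed time: 0.0184 years = 6.716 days.
Number of half-lives: n = 6.716/2.8 ≈ 2.3986.
Remaining = 1.59 × (1/2)^2.3986 = 1.59 × 0.18965 ≈ 0.30155 mCi.

0.302 mCi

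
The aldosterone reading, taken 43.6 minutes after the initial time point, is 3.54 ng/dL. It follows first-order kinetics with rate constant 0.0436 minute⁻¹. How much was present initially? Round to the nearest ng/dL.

t½ = ln 2 / λ = 0.69315 / 0.0436 ≈ 15.898 minutes.
Number of half-lives elapsed: n = 43.6/15.898 ≈ 2.7425.
A₀ = A × 2^n = 3.54 × 2^2.7425 = 3.54 × 6.6923 ≈ 23.691 ng/dL.

24 ng/dL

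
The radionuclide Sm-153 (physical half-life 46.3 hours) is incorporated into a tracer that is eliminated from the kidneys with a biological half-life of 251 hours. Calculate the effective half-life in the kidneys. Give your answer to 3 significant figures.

39.1 hours

1/t_eff = 1/t_phys + 1/t_biol = 1/46.3 + 1/251 = 0.025582 per hour.
t_eff = 46.3 × 251 / (46.3 + 251) ≈ 39.089 hours.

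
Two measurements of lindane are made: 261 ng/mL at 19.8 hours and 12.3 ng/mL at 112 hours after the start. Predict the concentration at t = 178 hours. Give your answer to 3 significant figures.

Over Δt = 112 − 19.8 = 92.2 hours, the level fell by a factor of 261/12.3 ≈ 21.22.
n = log₂(21.22) ≈ 4.4073 half-lives, so t½ = 92.2/4.4073 ≈ 20.92 hours.
From t = 112 to t = 178: 12.3 × (1/2)^((178−112)/20.92) ≈ 1.381 ng/mL.

1.38 ng/mL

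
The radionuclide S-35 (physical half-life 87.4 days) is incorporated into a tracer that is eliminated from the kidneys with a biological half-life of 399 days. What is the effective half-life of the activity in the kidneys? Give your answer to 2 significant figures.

1/t_eff = 1/t_phys + 1/t_biol = 1/87.4 + 1/399 = 0.013948 per day.
t_eff = 87.4 × 399 / (87.4 + 399) ≈ 71.695 days.

72 days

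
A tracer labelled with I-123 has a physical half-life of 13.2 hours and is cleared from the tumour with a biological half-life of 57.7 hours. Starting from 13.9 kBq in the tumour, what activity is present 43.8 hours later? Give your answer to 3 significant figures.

0.823 kBq

1/t_eff = 1/t_phys + 1/t_biol = 1/13.2 + 1/57.7 = 0.093089 per hour.
t_eff = 13.2 × 57.7 / (13.2 + 57.7) ≈ 10.742 hours.
Remaining = 13.9 × (1/2)^(43.8/10.742) = 13.9 × (1/2)^4.0773 ≈ 0.82344 kBq.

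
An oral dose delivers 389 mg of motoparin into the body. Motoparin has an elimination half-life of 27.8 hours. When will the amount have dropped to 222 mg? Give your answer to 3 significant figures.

22.5 hours

Fraction remaining = 222/389 ≈ 0.57069.
n = log₂(389/222) = ln(1.7523)/ln 2 ≈ 0.80921 half-lives.
t = n × t½ = 0.80921 × 27.8 ≈ 22.496 hours.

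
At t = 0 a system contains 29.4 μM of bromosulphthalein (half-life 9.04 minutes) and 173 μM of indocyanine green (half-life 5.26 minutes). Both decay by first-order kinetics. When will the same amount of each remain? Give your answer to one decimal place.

32.2 minutes

Set 29.4·(1/2)^(t/9.04) = 173·(1/2)^(t/5.26).
Taking log₂: log₂(29.4/173) = t·(1/9.04 − 1/5.26).
log₂(0.16994) = -2.5569; 1/9.04 − 1/5.26 = -0.079495.
t = -2.5569 / -0.079495 ≈ 32.164 minutes.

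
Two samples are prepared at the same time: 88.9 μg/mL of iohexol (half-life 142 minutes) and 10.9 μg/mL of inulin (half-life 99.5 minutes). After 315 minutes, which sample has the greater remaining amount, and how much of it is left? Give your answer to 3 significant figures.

iohexol, 19.1 μg/mL

iohexol: 88.9 × (1/2)^2.2183 ≈ 19.104 μg/mL.
inulin: 10.9 × (1/2)^3.1658 ≈ 1.2146 μg/mL.
Iohexol has more remaining, at ≈ 19.104 μg/mL.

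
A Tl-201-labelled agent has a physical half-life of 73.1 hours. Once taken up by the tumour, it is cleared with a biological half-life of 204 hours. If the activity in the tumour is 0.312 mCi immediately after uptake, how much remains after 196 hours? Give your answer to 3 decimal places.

1/t_eff = 1/t_phys + 1/t_biol = 1/73.1 + 1/204 = 0.018582 per hour.
t_eff = 73.1 × 204 / (73.1 + 204) ≈ 53.816 hours.
Remaining = 0.312 × (1/2)^(196/53.816) = 0.312 × (1/2)^3.642 ≈ 0.024991 mCi.

0.025 mCi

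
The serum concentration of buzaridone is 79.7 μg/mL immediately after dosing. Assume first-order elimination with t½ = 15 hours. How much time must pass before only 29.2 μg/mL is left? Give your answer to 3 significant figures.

21.7 hours

Fraction remaining = 29.2/79.7 ≈ 0.36637.
n = log₂(79.7/29.2) = ln(2.7295)/ln 2 ≈ 1.4486 half-lives.
t = n × t½ = 1.4486 × 15 ≈ 21.729 hours.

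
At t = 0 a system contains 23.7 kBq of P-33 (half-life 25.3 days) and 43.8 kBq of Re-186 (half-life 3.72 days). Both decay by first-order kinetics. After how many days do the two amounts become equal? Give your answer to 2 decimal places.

Set 23.7·(1/2)^(t/25.3) = 43.8·(1/2)^(t/3.72).
Taking log₂: log₂(23.7/43.8) = t·(1/25.3 − 1/3.72).
log₂(0.5411) = -0.88604; 1/25.3 − 1/3.72 = -0.22929.
t = -0.88604 / -0.22929 ≈ 3.8643 days.

3.86 days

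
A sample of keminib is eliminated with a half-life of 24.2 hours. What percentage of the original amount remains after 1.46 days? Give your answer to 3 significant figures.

1.46 days = 35.04 hours.
n = 35.04/24.2 ≈ 1.4479 half-lives.
Fraction remaining = (1/2)^1.4479 ≈ 0.36655, i.e. 36.655%.

36.7%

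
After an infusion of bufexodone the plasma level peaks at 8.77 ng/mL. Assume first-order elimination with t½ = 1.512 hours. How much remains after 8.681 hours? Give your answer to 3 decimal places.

0.164 ng/mL

Number of half-lives: n = 8.681/1.512 ≈ 5.7414.
Remaining = 8.77 × (1/2)^5.7414 = 8.77 × 0.018692 ≈ 0.16393 ng/mL.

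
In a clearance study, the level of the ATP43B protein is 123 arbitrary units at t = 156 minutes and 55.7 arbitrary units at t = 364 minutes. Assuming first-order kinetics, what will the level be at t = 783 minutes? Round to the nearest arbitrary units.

11 arbitrary units

Over Δt = 364 − 156 = 208 minutes, the level fell by a factor of 123/55.7 ≈ 2.2083.
n = log₂(2.2083) ≈ 1.1429 half-lives, so t½ = 208/1.1429 ≈ 181.99 minutes.
From t = 364 to t = 783: 55.7 × (1/2)^((783−364)/181.99) ≈ 11.293 arbitrary units.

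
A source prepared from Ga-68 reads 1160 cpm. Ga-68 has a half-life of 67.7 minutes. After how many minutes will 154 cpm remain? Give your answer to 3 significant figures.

197 minutes

Fraction remaining = 154/1160 ≈ 0.13276.
n = log₂(1160/154) = ln(7.5325)/ln 2 ≈ 2.9131 half-lives.
t = n × t½ = 2.9131 × 67.7 ≈ 197.22 minutes.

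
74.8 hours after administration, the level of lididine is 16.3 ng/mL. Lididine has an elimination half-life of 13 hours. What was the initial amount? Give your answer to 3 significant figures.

Number of half-lives elapsed: n = 74.8/13 ≈ 5.7538.
A₀ = A × 2^n = 16.3 × 2^5.7538 = 16.3 × 53.961 ≈ 879.56 ng/mL.

880 ng/mL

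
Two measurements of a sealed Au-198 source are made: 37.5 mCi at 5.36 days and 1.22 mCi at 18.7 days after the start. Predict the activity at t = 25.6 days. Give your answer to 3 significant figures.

0.207 mCi

Over Δt = 18.7 − 5.36 = 13.34 days, the level fell by a factor of 37.5/1.22 ≈ 30.738.
n = log₂(30.738) ≈ 4.9419 half-lives, so t½ = 13.34/4.9419 ≈ 2.6993 days.
From t = 18.7 to t = 25.6: 1.22 × (1/2)^((25.6−18.7)/2.6993) ≈ 0.20743 mCi.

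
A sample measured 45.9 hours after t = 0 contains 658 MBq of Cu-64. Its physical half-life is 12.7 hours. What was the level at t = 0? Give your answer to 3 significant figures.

Number of half-lives elapsed: n = 45.9/12.7 ≈ 3.6142.
A₀ = A × 2^n = 658 × 2^3.6142 = 658 × 12.245 ≈ 8057.5 MBq.

8060 MBq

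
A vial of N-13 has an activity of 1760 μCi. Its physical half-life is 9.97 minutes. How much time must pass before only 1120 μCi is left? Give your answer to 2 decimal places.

6.50 minutes

Fraction remaining = 1120/1760 ≈ 0.63636.
n = log₂(1760/1120) = ln(1.5714)/ln 2 ≈ 0.65208 half-lives.
t = n × t½ = 0.65208 × 9.97 ≈ 6.5012 minutes.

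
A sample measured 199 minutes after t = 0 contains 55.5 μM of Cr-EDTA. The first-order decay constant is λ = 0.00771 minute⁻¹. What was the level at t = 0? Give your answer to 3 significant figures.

257 μM

t½ = ln 2 / λ = 0.69315 / 0.00771 ≈ 89.902 minutes.
Number of half-lives elapsed: n = 199/89.902 ≈ 2.2135.
A₀ = A × 2^n = 55.5 × 2^2.2135 = 55.5 × 4.638 ≈ 257.41 μM.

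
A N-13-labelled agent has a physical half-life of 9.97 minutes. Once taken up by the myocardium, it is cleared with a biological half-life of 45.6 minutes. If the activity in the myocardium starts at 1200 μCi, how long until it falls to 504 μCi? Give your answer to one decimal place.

1/t_eff = 1/t_phys + 1/t_biol = 1/9.97 + 1/45.6 = 0.12223 per minute.
t_eff = 9.97 × 45.6 / (9.97 + 45.6) ≈ 8.1812 minutes.
n = log₂(1200/504) ≈ 1.2515; t = 1.2515 × 8.1812 ≈ 10.239 minutes.

10.2 minutes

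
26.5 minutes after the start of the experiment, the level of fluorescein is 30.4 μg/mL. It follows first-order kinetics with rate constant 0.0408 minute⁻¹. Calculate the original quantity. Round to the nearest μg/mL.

90 μg/mL

t½ = ln 2 / k = 0.69315 / 0.0408 ≈ 16.989 minutes.
Number of half-lives elapsed: n = 26.5/16.989 ≈ 1.5598.
A₀ = A × 2^n = 30.4 × 2^1.5598 = 30.4 × 2.9482 ≈ 89.626 μg/mL.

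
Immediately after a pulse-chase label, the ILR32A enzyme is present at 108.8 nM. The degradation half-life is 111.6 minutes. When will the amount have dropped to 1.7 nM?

669.6 minutes

1.7/108.8 = 1/64, so 6 half-lives have elapsed.
t = 6 × 111.6 = 669.6 minutes.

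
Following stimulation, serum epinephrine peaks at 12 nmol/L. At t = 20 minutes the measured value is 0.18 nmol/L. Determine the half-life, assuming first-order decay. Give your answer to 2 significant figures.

A/A₀ = 0.18/12 ≈ 0.015.
n = log₂(66.667) ≈ 6.0589 half-lives elapsed in 20 minutes.
t½ = 20/6.0589 ≈ 3.3009 minutes.

3.3 minutes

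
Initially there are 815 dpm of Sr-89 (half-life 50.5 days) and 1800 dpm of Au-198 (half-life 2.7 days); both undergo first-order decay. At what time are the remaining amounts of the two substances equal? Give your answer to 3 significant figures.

Set 815·(1/2)^(t/50.5) = 1800·(1/2)^(t/2.7).
Taking log₂: log₂(815/1800) = t·(1/50.5 − 1/2.7).
log₂(0.45278) = -1.1431; 1/50.5 − 1/2.7 = -0.35057.
t = -1.1431 / -0.35057 ≈ 3.2608 days.

3.26 days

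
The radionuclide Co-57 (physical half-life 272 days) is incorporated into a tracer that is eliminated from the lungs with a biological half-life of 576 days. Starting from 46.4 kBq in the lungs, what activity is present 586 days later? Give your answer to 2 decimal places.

1/t_eff = 1/t_phys + 1/t_biol = 1/272 + 1/576 = 0.0054126 per day.
t_eff = 272 × 576 / (272 + 576) ≈ 184.75 days.
Remaining = 46.4 × (1/2)^(586/184.75) = 46.4 × (1/2)^3.1718 ≈ 5.149 kBq.

5.15 kBq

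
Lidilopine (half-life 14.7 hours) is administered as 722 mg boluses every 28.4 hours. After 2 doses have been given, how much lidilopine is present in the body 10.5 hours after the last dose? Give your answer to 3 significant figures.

555 mg

The 2 doses were given 38.9, 10.5 hours ago.
Total = 722·(1/2)^(38.9/14.7) + 722·(1/2)^(10.5/14.7)
      = 115.33 + 440.06 ≈ 555.39 mg.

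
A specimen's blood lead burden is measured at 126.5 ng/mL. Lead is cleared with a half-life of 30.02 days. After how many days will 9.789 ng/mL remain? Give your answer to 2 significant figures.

110 days

Fraction remaining = 9.789/126.5 ≈ 0.077383.
n = log₂(126.5/9.789) = ln(12.923)/ln 2 ≈ 3.6918 half-lives.
t = n × t½ = 3.6918 × 30.02 ≈ 110.83 days.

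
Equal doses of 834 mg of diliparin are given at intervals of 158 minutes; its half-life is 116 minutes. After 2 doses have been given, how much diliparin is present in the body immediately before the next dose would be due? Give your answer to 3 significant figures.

The 2 doses were given 316, 158 minutes ago.
Total = 834·(1/2)^(316/116) + 834·(1/2)^(158/116)
      = 126.22 + 324.45 ≈ 450.66 mg.

451 mg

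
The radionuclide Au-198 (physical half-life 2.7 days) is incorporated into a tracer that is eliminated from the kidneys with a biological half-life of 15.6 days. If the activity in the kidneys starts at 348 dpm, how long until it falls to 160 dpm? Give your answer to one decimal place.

2.6 days

1/t_eff = 1/t_phys + 1/t_biol = 1/2.7 + 1/15.6 = 0.43447 per day.
t_eff = 2.7 × 15.6 / (2.7 + 15.6) ≈ 2.3016 days.
n = log₂(348/160) ≈ 1.121; t = 1.121 × 2.3016 ≈ 2.5802 days.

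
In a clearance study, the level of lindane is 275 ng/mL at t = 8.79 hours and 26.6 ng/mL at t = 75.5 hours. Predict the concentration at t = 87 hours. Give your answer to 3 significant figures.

17.8 ng/mL

Over Δt = 75.5 − 8.79 = 66.71 hours, the level fell by a factor of 275/26.6 ≈ 10.338.
n = log₂(10.338) ≈ 3.3699 half-lives, so t½ = 66.71/3.3699 ≈ 19.796 hours.
From t = 75.5 to t = 87: 26.6 × (1/2)^((87−75.5)/19.796) ≈ 17.783 ng/mL.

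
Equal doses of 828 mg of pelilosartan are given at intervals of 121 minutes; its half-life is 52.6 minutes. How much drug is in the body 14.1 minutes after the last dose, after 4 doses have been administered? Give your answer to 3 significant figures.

861 mg

The 4 doses were given 377.1, 256.1, 135.1, 14.1 minutes ago.
Total = 828·(1/2)^(377.1/52.6) + 828·(1/2)^(256.1/52.6) + 828·(1/2)^(135.1/52.6) + 828·(1/2)^(14.1/52.6)
      = 5.7529 + 28.338 + 139.59 + 687.6 ≈ 861.28 mg.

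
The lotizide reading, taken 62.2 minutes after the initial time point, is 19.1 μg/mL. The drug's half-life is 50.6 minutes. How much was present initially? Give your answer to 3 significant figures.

Number of half-lives elapsed: n = 62.2/50.6 ≈ 1.2292.
A₀ = A × 2^n = 19.1 × 2^1.2292 = 19.1 × 2.3444 ≈ 44.779 μg/mL.

44.8 μg/mL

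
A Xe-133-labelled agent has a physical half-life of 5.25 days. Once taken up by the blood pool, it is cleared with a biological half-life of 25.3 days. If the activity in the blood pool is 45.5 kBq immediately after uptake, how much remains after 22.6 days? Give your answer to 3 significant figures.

1.24 kBq

1/t_eff = 1/t_phys + 1/t_biol = 1/5.25 + 1/25.3 = 0.23 per day.
t_eff = 5.25 × 25.3 / (5.25 + 25.3) ≈ 4.3478 days.
Remaining = 45.5 × (1/2)^(22.6/4.3478) = 45.5 × (1/2)^5.198 ≈ 1.2395 kBq.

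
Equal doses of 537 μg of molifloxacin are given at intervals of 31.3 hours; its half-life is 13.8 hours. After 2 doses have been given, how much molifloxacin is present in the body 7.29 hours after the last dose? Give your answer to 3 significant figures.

The 2 doses were given 38.59, 7.29 hours ago.
Total = 537·(1/2)^(38.59/13.8) + 537·(1/2)^(7.29/13.8)
      = 77.3 + 372.35 ≈ 449.65 μg.

450 μg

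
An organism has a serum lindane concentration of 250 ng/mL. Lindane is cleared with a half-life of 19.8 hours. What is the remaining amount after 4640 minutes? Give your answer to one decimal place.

Convert the elapsed time: 4640 minutes = 77.3333 hours.
Number of half-lives: n = 77.3333/19.8 ≈ 3.9057.
Remaining = 250 × (1/2)^3.9057 = 250 × 0.066721 ≈ 16.68 ng/mL.

16.7 ng/mL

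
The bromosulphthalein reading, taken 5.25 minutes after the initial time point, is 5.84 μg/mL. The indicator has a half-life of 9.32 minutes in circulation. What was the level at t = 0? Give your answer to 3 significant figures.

8.63 μg/mL

Number of half-lives elapsed: n = 5.25/9.32 ≈ 0.5633.
A₀ = A × 2^n = 5.84 × 2^0.5633 = 5.84 × 1.4777 ≈ 8.6295 μg/mL.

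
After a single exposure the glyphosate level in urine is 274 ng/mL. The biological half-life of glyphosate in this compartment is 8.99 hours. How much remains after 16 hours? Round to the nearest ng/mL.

80 ng/mL

Number of half-lives: n = 16/8.99 ≈ 1.7798.
Remaining = 274 × (1/2)^1.7798 = 274 × 0.29123 ≈ 79.798 ng/mL.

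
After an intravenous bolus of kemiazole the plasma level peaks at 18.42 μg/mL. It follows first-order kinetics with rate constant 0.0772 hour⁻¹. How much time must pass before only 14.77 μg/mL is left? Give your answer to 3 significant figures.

2.86 hours

t½ = ln 2 / λ = 0.69315 / 0.0772 ≈ 8.9786 hours.
Fraction remaining = 14.77/18.42 ≈ 0.80185.
n = log₂(18.42/14.77) = ln(1.2471)/ln 2 ≈ 0.3186 half-lives.
t = n × t½ = 0.3186 × 8.9786 ≈ 2.8606 hours.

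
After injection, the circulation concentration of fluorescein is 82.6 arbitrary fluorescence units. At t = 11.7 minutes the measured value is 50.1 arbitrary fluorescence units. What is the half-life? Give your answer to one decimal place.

A/A₀ = 50.1/82.6 ≈ 0.60654.
n = log₂(1.6487) ≈ 0.72133 half-lives elapsed in 11.7 minutes.
t½ = 11.7/0.72133 ≈ 16.22 minutes.

16.2 minutes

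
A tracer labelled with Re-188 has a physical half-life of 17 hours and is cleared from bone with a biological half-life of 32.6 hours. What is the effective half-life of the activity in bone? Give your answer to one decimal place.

11.2 hours

1/t_eff = 1/t_phys + 1/t_biol = 1/17 + 1/32.6 = 0.089498 per hour.
t_eff = 17 × 32.6 / (17 + 32.6) ≈ 11.173 hours.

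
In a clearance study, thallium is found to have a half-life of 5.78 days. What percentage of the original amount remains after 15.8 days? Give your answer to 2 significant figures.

15%

n = 15.8/5.78 ≈ 2.7336 half-lives.
Fraction remaining = (1/2)^2.7336 ≈ 0.15035, i.e. 15.035%.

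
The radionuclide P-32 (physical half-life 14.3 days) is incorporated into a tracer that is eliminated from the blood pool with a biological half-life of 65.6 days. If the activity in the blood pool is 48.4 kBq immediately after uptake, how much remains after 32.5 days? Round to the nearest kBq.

7 kBq

1/t_eff = 1/t_phys + 1/t_biol = 1/14.3 + 1/65.6 = 0.085174 per day.
t_eff = 14.3 × 65.6 / (14.3 + 65.6) ≈ 11.741 days.
Remaining = 48.4 × (1/2)^(32.5/11.741) = 48.4 × (1/2)^2.7682 ≈ 7.1047 kBq.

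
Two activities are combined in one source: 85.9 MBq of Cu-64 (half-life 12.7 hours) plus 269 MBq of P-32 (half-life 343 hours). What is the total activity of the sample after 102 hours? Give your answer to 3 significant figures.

Cu-64: 85.9 × (1/2)^(102/12.7) = 85.9 × (1/2)^8.0315 ≈ 0.3283 MBq.
P-32: 269 × (1/2)^(102/343) = 269 × (1/2)^0.29738 ≈ 218.89 MBq.
Total = 0.3283 + 218.89 ≈ 219.22 MBq.

219 MBq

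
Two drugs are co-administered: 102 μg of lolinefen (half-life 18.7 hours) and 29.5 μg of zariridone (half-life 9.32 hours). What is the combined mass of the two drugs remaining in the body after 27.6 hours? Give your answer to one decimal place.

40.5 μg

lolinefen: 102 × (1/2)^(27.6/18.7) = 102 × (1/2)^1.4759 ≈ 36.669 μg.
zariridone: 29.5 × (1/2)^(27.6/9.32) = 29.5 × (1/2)^2.9614 ≈ 3.7876 μg.
Total = 36.669 + 3.7876 ≈ 40.457 μg.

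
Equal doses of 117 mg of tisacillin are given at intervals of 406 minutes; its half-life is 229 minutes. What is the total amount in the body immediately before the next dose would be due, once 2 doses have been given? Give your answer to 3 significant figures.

The 2 doses were given 812, 406 minutes ago.
Total = 117·(1/2)^(812/229) + 117·(1/2)^(406/229)
      = 10.018 + 34.236 ≈ 44.254 mg.

44.3 mg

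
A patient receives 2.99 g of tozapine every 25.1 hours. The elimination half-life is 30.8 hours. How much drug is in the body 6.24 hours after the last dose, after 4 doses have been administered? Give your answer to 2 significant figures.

The 4 doses were given 81.54, 56.44, 31.34, 6.24 hours ago.
Total = 2.99·(1/2)^(81.54/30.8) + 2.99·(1/2)^(56.44/30.8) + 2.99·(1/2)^(31.34/30.8) + 2.99·(1/2)^(6.24/30.8)
      = 0.47723 + 0.83954 + 1.4769 + 2.5983 ≈ 5.392 g.

5.4 g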